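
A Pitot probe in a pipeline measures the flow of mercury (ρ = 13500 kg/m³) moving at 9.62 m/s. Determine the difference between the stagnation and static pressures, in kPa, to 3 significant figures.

ΔP ≈ 625 kPa

Bernoulli between the free stream and the stagnation point: ½ρv² = P_stag − P_static.
ΔP = ½·13500·9.62² = 625000 Pa.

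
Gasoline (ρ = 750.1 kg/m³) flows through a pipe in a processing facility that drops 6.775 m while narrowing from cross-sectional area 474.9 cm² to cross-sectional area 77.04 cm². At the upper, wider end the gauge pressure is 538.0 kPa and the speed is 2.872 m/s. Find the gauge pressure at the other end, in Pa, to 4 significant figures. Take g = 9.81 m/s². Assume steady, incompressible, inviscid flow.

P₂ = 473400 Pa

The volume flow rate is constant, so v₂ = (A₁/A₂)v₁ = (474.9/77.04)·2.872 = 17.70 m/s.
Applying Bernoulli between the two ends and solving for P₂: P₂ = P₁ + ½ρ(v₁² − v₂²) − ρgΔh.
P₂ = 538000 + ½·750.1·(2.872² − 17.70²) − 750.1·9.81·(−6.775) = 538000 + (-114500) − (-49850) = 473400 Pa.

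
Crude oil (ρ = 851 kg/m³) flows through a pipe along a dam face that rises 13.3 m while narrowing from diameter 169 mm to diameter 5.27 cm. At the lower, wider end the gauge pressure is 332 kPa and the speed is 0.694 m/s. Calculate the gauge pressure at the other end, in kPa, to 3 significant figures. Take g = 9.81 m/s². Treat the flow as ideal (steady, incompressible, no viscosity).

P₂ ≈ 199 kPa

Continuity gives A₁v₁ = A₂v₂, so v₂ = (224 cm²)/(21.8 cm²) × 0.694 m/s = 7.14 m/s.
Energy conservation along the streamline gives P₂ = P₁ − ½ρ(v₂² − v₁²) − ρg(h₂ − h₁).
P₂ = 332000 + ½·851·(0.694² − 7.14²) − 851·9.81·(+13.3) = 332000 + (-21500) − (111000) = 199000 Pa.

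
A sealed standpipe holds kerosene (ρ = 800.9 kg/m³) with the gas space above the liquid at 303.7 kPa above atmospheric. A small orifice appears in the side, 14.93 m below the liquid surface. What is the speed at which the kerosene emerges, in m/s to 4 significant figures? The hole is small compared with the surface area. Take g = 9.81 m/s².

v = 32.42 m/s

Take point 1 at the surface (v₁ ≈ 0) and point 2 at the hole (at atmospheric pressure). Bernoulli: P₁ + ρg h = P_atm + ½ρv₂².
With P₁ − P_atm = 303700 Pa, v₂ = √(2gh + 2ΔP/ρ) = √(2·9.81·14.93 + 2·303700/800.9) = 32.42 m/s.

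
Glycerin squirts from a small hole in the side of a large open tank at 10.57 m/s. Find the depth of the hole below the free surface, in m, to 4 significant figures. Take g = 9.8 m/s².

Inverting v = √(2gh) gives h = v² / 2g.
h = 10.57²/(2·9.8) = 111.7/19.60 = 5.700 m.

5.700 m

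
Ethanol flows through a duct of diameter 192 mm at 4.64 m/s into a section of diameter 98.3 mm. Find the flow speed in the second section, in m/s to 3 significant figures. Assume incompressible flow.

17.7 m/s

By continuity, v₂ = v₁·A₁/A₂ = 4.64·(290/75.9) = 17.7 m/s.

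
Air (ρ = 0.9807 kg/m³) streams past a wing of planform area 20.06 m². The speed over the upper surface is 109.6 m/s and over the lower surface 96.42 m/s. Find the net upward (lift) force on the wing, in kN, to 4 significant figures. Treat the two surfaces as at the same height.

From P + ½ρv² = const at equal height, P_low − P_up = ½ρ(v_up² − v_low²).
ΔP = ½·0.9807·(109.6² − 96.42²) = 1331 Pa.
Lift = ΔP · A = 1331 × 20.06 = 26710 N.

F ≈ 26.71 kN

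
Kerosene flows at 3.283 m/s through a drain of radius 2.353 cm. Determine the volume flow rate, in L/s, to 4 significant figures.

Q = A·v = 0.001739 m² × 3.283 m/s = 0.005710 m³/s.
Converting: 0.005710 m³/s × 1000 = 5.710 L/s.

5.710 L/s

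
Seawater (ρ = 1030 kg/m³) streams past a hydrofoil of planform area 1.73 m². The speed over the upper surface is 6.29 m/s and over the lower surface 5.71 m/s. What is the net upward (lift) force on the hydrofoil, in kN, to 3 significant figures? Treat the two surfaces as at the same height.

F ≈ 6.20 kN

With equal heights on the two surfaces, Bernoulli gives P_lower − P_upper = ½ρ(v_upper² − v_lower²).
ΔP = ½·1030·(6.29² − 5.71²) = 3580 Pa.
Lift = ΔP · A = 3580 × 1.73 = 6200 N.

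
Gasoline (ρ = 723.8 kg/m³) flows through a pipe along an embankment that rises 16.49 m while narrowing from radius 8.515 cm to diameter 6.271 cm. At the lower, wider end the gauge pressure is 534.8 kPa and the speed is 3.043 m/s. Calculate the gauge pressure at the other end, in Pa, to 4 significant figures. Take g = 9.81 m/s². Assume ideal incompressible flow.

Mass conservation (A₁v₁ = A₂v₂) gives v₂ = 3.043 × 227.8/30.89 = 22.44 m/s.
Energy conservation along the streamline gives P₂ = P₁ − ½ρ(v₂² − v₁²) − ρg(h₂ − h₁).
P₂ = 534800 + ½·723.8·(3.043² − 22.44²) − 723.8·9.81·(+16.49) = 534800 + (-178900) − (117100) = 238800 Pa.

P₂ ≈ 238800 Pa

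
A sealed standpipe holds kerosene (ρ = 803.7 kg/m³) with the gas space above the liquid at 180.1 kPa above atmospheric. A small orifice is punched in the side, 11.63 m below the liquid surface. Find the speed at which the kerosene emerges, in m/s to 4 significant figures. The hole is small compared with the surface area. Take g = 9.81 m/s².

Take point 1 at the surface (v₁ ≈ 0) and point 2 at the hole (at atmospheric pressure). Bernoulli: P₁ + ρg h = P_atm + ½ρv₂².
With P₁ − P_atm = 180100 Pa, v₂ = √(2gh + 2ΔP/ρ) = √(2·9.81·11.63 + 2·180100/803.7) = 26.01 m/s.

v ≈ 26.01 m/s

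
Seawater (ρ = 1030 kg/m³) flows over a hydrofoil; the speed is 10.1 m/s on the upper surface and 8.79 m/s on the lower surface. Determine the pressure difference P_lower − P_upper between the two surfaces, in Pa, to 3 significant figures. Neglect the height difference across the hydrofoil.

ΔP ≈ 12700 Pa

The pressure is lower where the speed is higher: ΔP = ½ρ(v_up² − v_low²).
ΔP = ½·1030·(10.1² − 8.79²) = 12700 Pa.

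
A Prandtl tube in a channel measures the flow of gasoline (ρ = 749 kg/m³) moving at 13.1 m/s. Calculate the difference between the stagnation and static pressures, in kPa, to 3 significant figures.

The dynamic pressure equals the rise in static pressure at the stagnation point: ΔP = ½ρv².
ΔP = ½·749·13.1² = 64300 Pa.

ΔP ≈ 64.3 kPa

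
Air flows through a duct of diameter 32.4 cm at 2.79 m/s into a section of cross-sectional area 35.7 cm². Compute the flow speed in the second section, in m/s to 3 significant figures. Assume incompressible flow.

64.4 m/s

Continuity gives A₁v₁ = A₂v₂, so v₂ = (824 cm²)/(35.7 cm²) × 2.79 m/s = 64.4 m/s.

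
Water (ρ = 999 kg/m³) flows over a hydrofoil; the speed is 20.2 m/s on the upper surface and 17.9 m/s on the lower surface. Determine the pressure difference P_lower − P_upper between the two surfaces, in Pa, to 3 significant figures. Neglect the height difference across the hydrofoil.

The pressure is lower where the speed is higher: ΔP = ½ρ(v_up² − v_low²).
ΔP = ½·999·(20.2² − 17.9²) = 43800 Pa.

43800 Pa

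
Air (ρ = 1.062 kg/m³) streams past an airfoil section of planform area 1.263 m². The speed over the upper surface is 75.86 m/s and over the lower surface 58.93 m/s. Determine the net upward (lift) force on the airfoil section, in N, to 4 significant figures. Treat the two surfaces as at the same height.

From P + ½ρv² = const at equal height, P_low − P_up = ½ρ(v_up² − v_low²).
ΔP = ½·1.062·(75.86² − 58.93²) = 1212 Pa.
Lift = ΔP · A = 1212 × 1.263 = 1530 N.

1530 N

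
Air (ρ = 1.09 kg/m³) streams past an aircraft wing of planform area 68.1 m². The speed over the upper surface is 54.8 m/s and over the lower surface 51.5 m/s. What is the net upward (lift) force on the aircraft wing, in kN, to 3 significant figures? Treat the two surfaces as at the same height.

F = 13.0 kN

The faster flow above has the lower pressure; Bernoulli (same height) gives ΔP = ½ρ(v_up² − v_low²).
ΔP = ½·1.09·(54.8² − 51.5²) = 191 Pa.
Lift = ΔP · A = 191 × 68.1 = 13000 N.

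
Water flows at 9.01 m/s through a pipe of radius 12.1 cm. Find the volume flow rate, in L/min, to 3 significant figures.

Q = 24900 L/min

Q = A·v = 0.0460 m² × 9.01 m/s = 0.414 m³/s.
Converting: 0.414 m³/s × 60000 = 24900 L/min.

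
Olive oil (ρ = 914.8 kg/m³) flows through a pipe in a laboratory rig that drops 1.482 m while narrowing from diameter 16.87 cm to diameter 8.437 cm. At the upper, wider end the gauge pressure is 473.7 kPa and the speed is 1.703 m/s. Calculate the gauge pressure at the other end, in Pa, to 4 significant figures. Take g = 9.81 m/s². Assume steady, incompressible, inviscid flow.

The volume flow rate is constant, so v₂ = (A₁/A₂)v₁ = (223.5/55.91)·1.703 = 6.809 m/s.
Applying Bernoulli between the two ends and solving for P₂: P₂ = P₁ + ½ρ(v₁² − v₂²) − ρgΔh.
P₂ = 473700 + ½·914.8·(1.703² − 6.809²) − 914.8·9.81·(−1.482) = 473700 + (-19880) − (-13300) = 467100 Pa.

467100 Pa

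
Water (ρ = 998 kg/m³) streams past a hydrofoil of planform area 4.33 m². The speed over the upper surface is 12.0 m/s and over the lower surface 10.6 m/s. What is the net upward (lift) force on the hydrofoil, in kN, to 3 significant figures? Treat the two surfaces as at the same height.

68.4 kN

The faster flow above has the lower pressure; Bernoulli (same height) gives ΔP = ½ρ(v_up² − v_low²).
ΔP = ½·998·(12.0² − 10.6²) = 15800 Pa.
Lift = ΔP · A = 15800 × 4.33 = 68400 N.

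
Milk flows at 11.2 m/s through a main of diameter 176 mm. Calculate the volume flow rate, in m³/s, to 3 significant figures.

Q = A·v = 0.0243 m² × 11.2 m/s = 0.272 m³/s.

0.272 m³/s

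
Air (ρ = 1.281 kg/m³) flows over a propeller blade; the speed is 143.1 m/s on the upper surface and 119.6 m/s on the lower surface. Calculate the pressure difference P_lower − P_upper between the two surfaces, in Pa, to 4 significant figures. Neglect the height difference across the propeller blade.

3954 Pa

Bernoulli (same height): P_lower − P_upper = ½ρ(v_upper² − v_lower²).
ΔP = ½·1.281·(143.1² − 119.6²) = 3954 Pa.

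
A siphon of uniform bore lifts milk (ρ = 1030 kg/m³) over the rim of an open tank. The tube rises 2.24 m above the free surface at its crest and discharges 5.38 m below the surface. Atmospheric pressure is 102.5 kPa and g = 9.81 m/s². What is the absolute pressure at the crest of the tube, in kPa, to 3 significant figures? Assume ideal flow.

P_top ≈ 25.5 kPa

The outlet speed comes from Torricelli: v = √(2g·5.38) = 10.3 m/s.
Continuity keeps v the same throughout the tube; from surface to crest, P_atm + 0 = P_top + ½ρv² + ρg·h_top.
P_top = 102500 − ½·1030·10.3² − 1030·9.81·2.24 = 25500 Pa.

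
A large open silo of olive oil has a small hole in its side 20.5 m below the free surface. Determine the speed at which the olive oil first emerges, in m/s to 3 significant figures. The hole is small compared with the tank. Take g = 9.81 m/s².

v = 20.1 m/s

Torricelli's result v = √(2gh) gives v = √(2·9.81·20.5) = 20.1 m/s.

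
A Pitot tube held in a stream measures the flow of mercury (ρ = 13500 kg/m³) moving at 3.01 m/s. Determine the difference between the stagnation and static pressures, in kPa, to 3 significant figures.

The dynamic pressure equals the rise in static pressure at the stagnation point: ΔP = ½ρv².
ΔP = ½·13500·3.01² = 61200 Pa.

ΔP ≈ 61.2 kPa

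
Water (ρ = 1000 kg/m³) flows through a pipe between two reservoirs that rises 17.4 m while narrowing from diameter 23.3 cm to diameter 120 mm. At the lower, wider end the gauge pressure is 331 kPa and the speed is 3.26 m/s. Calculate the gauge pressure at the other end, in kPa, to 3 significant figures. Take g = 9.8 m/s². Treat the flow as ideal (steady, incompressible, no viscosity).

P₂ ≈ 90.3 kPa

By continuity, v₂ = v₁·A₁/A₂ = 3.26·(426/113) = 12.3 m/s.
Applying Bernoulli between the two ends and solving for P₂: P₂ = P₁ + ½ρ(v₁² − v₂²) − ρgΔh.
P₂ = 331000 + ½·1000·(3.26² − 12.3²) − 1000·9.8·(+17.4) = 331000 + (-70200) − (171000) = 90300 Pa.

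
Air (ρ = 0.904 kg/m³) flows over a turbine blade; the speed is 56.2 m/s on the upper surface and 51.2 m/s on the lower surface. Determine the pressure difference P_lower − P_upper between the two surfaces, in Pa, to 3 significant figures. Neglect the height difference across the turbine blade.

With negligible Δh, P + ½ρv² is constant, so P_low − P_up = ½ρ(v_up² − v_low²).
ΔP = ½·0.904·(56.2² − 51.2²) = 243 Pa.

ΔP = 243 Pa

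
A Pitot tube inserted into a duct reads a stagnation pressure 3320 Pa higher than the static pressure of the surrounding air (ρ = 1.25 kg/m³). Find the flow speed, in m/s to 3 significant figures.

At the stagnation point the flow is brought to rest, so Bernoulli gives P_stag − P_static = ½ρv².
v = √(2ΔP/ρ) = √(2·3320/1.25) = 72.9 m/s.

v ≈ 72.9 m/s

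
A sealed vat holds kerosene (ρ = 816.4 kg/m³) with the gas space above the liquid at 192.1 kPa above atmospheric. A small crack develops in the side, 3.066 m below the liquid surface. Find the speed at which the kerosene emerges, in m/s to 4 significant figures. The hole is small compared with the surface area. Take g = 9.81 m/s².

Take point 1 at the surface (v₁ ≈ 0) and point 2 at the hole (at atmospheric pressure). Bernoulli: P₁ + ρg h = P_atm + ½ρv₂².
With P₁ − P_atm = 192100 Pa, v₂ = √(2gh + 2ΔP/ρ) = √(2·9.81·3.066 + 2·192100/816.4) = 23.04 m/s.

v ≈ 23.04 m/s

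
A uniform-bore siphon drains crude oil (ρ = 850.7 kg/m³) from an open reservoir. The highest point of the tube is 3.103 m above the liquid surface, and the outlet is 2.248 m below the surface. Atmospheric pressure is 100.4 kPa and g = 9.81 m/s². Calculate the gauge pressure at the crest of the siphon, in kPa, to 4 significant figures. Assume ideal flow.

P_gauge ≈ -44.66 kPa

From the surface to the outlet (both open to atmosphere, surface at rest): v = √(2g·h_out) = √(2·9.81·2.248) = 6.641 m/s.
With constant cross-section the crest speed equals v; applying Bernoulli from the surface up to the crest, P_top = P_atm − ½ρv² − ρg·h_top.
P_top = 100400 − ½·850.7·6.641² − 850.7·9.81·3.103 = 55740 Pa. So P_gauge = P_top − P_atm = -44660 Pa.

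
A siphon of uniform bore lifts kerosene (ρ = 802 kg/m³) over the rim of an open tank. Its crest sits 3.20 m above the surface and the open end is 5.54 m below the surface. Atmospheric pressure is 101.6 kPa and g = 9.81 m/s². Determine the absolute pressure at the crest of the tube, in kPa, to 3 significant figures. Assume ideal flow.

P_top = 32.8 kPa

Bernoulli surface→outlet gives ½v² = g·h_out, so v = √(2·9.81·5.54) = 10.4 m/s.
The bore is uniform, so the speed at the crest is the same v. Bernoulli surface→crest: P_atm = P_top + ½ρv² + ρg·h_top.
P_top = 101600 − ½·802·10.4² − 802·9.81·3.20 = 32800 Pa.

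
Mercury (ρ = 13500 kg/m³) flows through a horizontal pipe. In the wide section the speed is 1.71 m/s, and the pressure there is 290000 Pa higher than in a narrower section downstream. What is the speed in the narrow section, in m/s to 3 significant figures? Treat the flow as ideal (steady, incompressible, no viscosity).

v₂ ≈ 6.77 m/s

With h₁ = h₂, rearranging Bernoulli gives v₂ = √(v₁² + 2ΔP/ρ).
v₂ = √(1.71² + 2·290000/13500) = √(2.92 + 43.0) = 6.77 m/s.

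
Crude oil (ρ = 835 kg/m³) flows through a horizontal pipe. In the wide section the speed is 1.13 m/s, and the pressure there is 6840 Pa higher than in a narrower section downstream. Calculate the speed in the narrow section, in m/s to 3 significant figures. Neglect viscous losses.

Horizontal Bernoulli: P₁ + ½ρv₁² = P₂ + ½ρv₂², so v₂² = v₁² + 2(P₁ − P₂)/ρ.
v₂ = √(1.13² + 2·6840/835) = √(1.28 + 16.4) = 4.20 m/s.

v₂ ≈ 4.20 m/s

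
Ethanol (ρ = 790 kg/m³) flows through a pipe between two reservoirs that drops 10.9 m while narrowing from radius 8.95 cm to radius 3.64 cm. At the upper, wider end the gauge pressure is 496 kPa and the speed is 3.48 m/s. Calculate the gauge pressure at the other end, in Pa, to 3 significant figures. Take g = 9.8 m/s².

P₂ = 410000 Pa

Continuity gives A₁v₁ = A₂v₂, so v₂ = (252 cm²)/(41.6 cm²) × 3.48 m/s = 21.0 m/s.
Energy conservation along the streamline gives P₂ = P₁ − ½ρ(v₂² − v₁²) − ρg(h₂ − h₁).
P₂ = 496000 + ½·790·(3.48² − 21.0²) − 790·9.8·(−10.9) = 496000 + (-170000) − (-84400) = 410000 Pa.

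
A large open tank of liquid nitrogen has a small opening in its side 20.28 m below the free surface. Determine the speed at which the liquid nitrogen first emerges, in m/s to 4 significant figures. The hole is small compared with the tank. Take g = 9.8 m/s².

19.94 m/s

Bernoulli from surface to hole (P equal, v_surface ≈ 0): v = √(2gh) = √(2×9.8×20.28) = 19.94 m/s.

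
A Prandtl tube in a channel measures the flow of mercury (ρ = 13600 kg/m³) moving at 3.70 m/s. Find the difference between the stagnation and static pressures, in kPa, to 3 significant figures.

Bernoulli between the free stream and the stagnation point: ½ρv² = P_stag − P_static.
ΔP = ½·13600·3.70² = 93100 Pa.

ΔP ≈ 93.1 kPa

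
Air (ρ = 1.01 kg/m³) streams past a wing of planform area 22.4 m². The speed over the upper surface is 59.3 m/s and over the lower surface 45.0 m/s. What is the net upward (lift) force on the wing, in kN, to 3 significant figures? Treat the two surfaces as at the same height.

F = 16.9 kN

From P + ½ρv² = const at equal height, P_low − P_up = ½ρ(v_up² − v_low²).
ΔP = ½·1.01·(59.3² − 45.0²) = 753 Pa.
Lift = ΔP · A = 753 × 22.4 = 16900 N.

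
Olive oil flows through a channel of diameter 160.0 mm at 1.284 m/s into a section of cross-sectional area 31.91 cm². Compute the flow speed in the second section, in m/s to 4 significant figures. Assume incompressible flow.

8.090 m/s

The volume flow rate is constant, so v₂ = (A₁/A₂)v₁ = (201.1/31.91)·1.284 = 8.090 m/s.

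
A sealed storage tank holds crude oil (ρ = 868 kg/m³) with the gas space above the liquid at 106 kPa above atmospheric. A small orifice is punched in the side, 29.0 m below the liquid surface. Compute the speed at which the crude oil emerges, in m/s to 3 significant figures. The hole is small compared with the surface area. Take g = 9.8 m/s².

v ≈ 28.5 m/s

Take point 1 at the surface (v₁ ≈ 0) and point 2 at the hole (at atmospheric pressure). Bernoulli: P₁ + ρg h = P_atm + ½ρv₂².
With P₁ − P_atm = 106000 Pa, v₂ = √(2gh + 2ΔP/ρ) = √(2·9.8·29.0 + 2·106000/868) = 28.5 m/s.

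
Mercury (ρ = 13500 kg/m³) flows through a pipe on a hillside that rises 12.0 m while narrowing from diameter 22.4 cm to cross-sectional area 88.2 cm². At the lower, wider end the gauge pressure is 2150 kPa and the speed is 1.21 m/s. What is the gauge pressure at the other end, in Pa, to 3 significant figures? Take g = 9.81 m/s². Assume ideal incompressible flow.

By continuity, v₂ = v₁·A₁/A₂ = 1.21·(394/88.2) = 5.41 m/s.
Bernoulli: P₁ + ½ρv₁² + ρg h₁ = P₂ + ½ρv₂² + ρg h₂, so P₂ = P₁ + ½ρ(v₁² − v₂²) − ρg(h₂ − h₁).
P₂ = 2150000 + ½·13500·(1.21² − 5.41²) − 13500·9.81·(+12.0) = 2150000 + (-187000) − (1590000) = 373000 Pa.

373000 Pa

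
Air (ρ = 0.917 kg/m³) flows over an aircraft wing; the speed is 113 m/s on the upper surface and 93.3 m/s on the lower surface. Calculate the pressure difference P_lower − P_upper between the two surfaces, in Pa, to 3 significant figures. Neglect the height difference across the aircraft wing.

Bernoulli (same height): P_lower − P_upper = ½ρ(v_upper² − v_lower²).
ΔP = ½·0.917·(113² − 93.3²) = 1860 Pa.

ΔP ≈ 1860 Pa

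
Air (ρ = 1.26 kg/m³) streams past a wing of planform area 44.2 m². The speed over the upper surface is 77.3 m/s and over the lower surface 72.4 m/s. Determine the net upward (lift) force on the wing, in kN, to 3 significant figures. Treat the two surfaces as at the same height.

20.4 kN

With equal heights on the two surfaces, Bernoulli gives P_lower − P_upper = ½ρ(v_upper² − v_lower²).
ΔP = ½·1.26·(77.3² − 72.4²) = 462 Pa.
Lift = ΔP · A = 462 × 44.2 = 20400 N.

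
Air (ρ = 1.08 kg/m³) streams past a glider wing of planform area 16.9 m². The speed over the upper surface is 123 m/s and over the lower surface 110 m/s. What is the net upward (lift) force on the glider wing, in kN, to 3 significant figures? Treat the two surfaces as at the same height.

F = 27.6 kN

With equal heights on the two surfaces, Bernoulli gives P_lower − P_upper = ½ρ(v_upper² − v_lower²).
ΔP = ½·1.08·(123² − 110²) = 1640 Pa.
Lift = ΔP · A = 1640 × 16.9 = 27600 N.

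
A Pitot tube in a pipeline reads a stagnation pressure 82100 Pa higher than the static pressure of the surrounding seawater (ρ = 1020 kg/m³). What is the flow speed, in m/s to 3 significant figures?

At the stagnation point the flow is brought to rest, so Bernoulli gives P_stag − P_static = ½ρv².
v = √(2ΔP/ρ) = √(2·82100/1020) = 12.7 m/s.

12.7 m/s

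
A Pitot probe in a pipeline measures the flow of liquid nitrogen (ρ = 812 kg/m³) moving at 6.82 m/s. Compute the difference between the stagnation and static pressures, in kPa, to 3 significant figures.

At the stagnation point the flow is brought to rest, so Bernoulli gives P_stag − P_static = ½ρv².
ΔP = ½·812·6.82² = 18900 Pa.

ΔP = 18.9 kPa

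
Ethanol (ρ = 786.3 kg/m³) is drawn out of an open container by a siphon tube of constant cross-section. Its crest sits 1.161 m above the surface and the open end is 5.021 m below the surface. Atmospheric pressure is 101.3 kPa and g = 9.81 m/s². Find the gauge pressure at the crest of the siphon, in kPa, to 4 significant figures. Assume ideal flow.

Bernoulli surface→outlet gives ½v² = g·h_out, so v = √(2·9.81·5.021) = 9.925 m/s.
The bore is uniform, so the speed at the crest is the same v. Bernoulli surface→crest: P_atm = P_top + ½ρv² + ρg·h_top.
P_top = 101300 − ½·786.3·9.925² − 786.3·9.81·1.161 = 53610 Pa. So P_gauge = P_top − P_atm = -47690 Pa.

P_gauge ≈ -47.69 kPa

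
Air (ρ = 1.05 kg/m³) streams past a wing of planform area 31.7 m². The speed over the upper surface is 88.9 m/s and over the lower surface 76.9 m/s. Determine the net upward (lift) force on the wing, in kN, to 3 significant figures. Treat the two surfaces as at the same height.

F ≈ 33.1 kN

With equal heights on the two surfaces, Bernoulli gives P_lower − P_upper = ½ρ(v_upper² − v_lower²).
ΔP = ½·1.05·(88.9² − 76.9²) = 1040 Pa.
Lift = ΔP · A = 1040 × 31.7 = 33100 N.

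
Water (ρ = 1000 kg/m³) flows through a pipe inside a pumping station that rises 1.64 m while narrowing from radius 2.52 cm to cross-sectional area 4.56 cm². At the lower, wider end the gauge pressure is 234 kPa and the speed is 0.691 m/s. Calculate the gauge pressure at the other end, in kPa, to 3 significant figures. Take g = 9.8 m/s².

Mass conservation (A₁v₁ = A₂v₂) gives v₂ = 0.691 × 20.0/4.56 = 3.02 m/s.
Energy conservation along the streamline gives P₂ = P₁ − ½ρ(v₂² − v₁²) − ρg(h₂ − h₁).
P₂ = 234000 + ½·1000·(0.691² − 3.02²) − 1000·9.8·(+1.64) = 234000 + (-4330) − (16100) = 214000 Pa.

P₂ ≈ 214 kPa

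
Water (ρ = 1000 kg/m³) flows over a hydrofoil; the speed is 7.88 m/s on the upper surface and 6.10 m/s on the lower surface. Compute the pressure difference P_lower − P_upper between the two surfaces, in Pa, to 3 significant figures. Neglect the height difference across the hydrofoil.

ΔP = 12400 Pa

The pressure is lower where the speed is higher: ΔP = ½ρ(v_up² − v_low²).
ΔP = ½·1000·(7.88² − 6.10²) = 12400 Pa.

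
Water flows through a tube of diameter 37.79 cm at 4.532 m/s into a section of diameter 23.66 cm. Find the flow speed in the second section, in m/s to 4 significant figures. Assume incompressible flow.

By continuity, v₂ = v₁·A₁/A₂ = 4.532·(1122/439.7) = 11.56 m/s.

v₂ ≈ 11.56 m/s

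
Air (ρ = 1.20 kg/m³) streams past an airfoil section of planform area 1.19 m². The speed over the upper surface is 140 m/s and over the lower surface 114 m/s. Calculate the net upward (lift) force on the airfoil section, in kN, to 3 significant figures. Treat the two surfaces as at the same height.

4.72 kN

From P + ½ρv² = const at equal height, P_low − P_up = ½ρ(v_up² − v_low²).
ΔP = ½·1.20·(140² − 114²) = 3960 Pa.
Lift = ΔP · A = 3960 × 1.19 = 4720 N.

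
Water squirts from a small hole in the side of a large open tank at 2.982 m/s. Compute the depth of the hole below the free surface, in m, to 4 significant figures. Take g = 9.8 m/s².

0.4537 m

Inverting v = √(2gh) gives h = v² / 2g.
h = 2.982²/(2·9.8) = 8.892/19.60 = 0.4537 m.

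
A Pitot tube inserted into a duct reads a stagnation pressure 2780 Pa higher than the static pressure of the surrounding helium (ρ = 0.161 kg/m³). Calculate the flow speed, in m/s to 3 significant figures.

v ≈ 186 m/s

The dynamic pressure equals the rise in static pressure at the stagnation point: ΔP = ½ρv².
v = √(2ΔP/ρ) = √(2·2780/0.161) = 186 m/s.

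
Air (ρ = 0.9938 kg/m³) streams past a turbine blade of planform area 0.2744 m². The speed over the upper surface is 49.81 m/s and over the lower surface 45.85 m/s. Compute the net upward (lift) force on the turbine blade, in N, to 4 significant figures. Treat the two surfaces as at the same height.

F ≈ 51.65 N

From P + ½ρv² = const at equal height, P_low − P_up = ½ρ(v_up² − v_low²).
ΔP = ½·0.9938·(49.81² − 45.85²) = 188.2 Pa.
Lift = ΔP · A = 188.2 × 0.2744 = 51.65 N.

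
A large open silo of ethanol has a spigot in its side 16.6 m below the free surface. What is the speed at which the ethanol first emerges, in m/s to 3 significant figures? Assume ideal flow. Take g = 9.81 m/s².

18.0 m/s

With the surface at rest and both surface and jet at atmospheric pressure, Bernoulli gives ρg h = ½ρv², so v = √(2gh) = √(2·9.81·16.6) = 18.0 m/s.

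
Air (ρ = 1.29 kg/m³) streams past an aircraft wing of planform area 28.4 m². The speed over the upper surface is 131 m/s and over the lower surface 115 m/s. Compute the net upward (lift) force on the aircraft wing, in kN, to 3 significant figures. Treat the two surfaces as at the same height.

F ≈ 72.1 kN

The faster flow above has the lower pressure; Bernoulli (same height) gives ΔP = ½ρ(v_up² − v_low²).
ΔP = ½·1.29·(131² − 115²) = 2540 Pa.
Lift = ΔP · A = 2540 × 28.4 = 72100 N.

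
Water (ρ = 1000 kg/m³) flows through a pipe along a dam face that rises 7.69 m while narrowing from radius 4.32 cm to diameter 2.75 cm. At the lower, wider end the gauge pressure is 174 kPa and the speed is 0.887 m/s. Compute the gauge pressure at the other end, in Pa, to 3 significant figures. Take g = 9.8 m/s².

By continuity, v₂ = v₁·A₁/A₂ = 0.887·(58.6/5.94) = 8.76 m/s.
Bernoulli: P₁ + ½ρv₁² + ρg h₁ = P₂ + ½ρv₂² + ρg h₂, so P₂ = P₁ + ½ρ(v₁² − v₂²) − ρg(h₂ − h₁).
P₂ = 174000 + ½·1000·(0.887² − 8.76²) − 1000·9.8·(+7.69) = 174000 + (-37900) − (75400) = 60700 Pa.

P₂ ≈ 60700 Pa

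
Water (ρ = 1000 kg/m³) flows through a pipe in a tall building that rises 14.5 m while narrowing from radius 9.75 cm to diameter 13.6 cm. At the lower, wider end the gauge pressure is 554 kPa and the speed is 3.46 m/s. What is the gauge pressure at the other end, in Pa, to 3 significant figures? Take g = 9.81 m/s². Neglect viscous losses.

P₂ ≈ 392000 Pa

Mass conservation (A₁v₁ = A₂v₂) gives v₂ = 3.46 × 299/145 = 7.11 m/s.
Applying Bernoulli between the two ends and solving for P₂: P₂ = P₁ + ½ρ(v₁² − v₂²) − ρgΔh.
P₂ = 554000 + ½·1000·(3.46² − 7.11²) − 1000·9.81·(+14.5) = 554000 + (-19300) − (142000) = 392000 Pa.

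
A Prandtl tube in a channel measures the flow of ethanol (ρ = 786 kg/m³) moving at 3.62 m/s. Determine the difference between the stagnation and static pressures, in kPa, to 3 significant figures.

ΔP ≈ 5.15 kPa

The dynamic pressure equals the rise in static pressure at the stagnation point: ΔP = ½ρv².
ΔP = ½·786·3.62² = 5150 Pa.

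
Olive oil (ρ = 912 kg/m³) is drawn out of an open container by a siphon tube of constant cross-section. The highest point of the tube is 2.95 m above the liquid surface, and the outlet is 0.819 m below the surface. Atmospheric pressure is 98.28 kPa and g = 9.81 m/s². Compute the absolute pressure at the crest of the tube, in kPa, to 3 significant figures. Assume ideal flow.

From the surface to the outlet (both open to atmosphere, surface at rest): v = √(2g·h_out) = √(2·9.81·0.819) = 4.01 m/s.
Continuity keeps v the same throughout the tube; from surface to crest, P_atm + 0 = P_top + ½ρv² + ρg·h_top.
P_top = 98280 − ½·912·4.01² − 912·9.81·2.95 = 64600 Pa.

64.6 kPa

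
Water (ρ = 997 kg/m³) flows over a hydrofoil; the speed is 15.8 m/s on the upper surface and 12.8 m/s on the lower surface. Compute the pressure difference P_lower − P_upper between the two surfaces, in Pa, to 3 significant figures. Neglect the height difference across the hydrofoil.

Bernoulli (same height): P_lower − P_upper = ½ρ(v_upper² − v_lower²).
ΔP = ½·997·(15.8² − 12.8²) = 42800 Pa.

ΔP = 42800 Pa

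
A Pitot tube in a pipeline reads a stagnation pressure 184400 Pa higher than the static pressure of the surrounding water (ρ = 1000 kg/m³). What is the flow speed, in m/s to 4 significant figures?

At the stagnation point the flow is brought to rest, so Bernoulli gives P_stag − P_static = ½ρv².
v = √(2ΔP/ρ) = √(2·184400/1000) = 19.20 m/s.

v ≈ 19.20 m/s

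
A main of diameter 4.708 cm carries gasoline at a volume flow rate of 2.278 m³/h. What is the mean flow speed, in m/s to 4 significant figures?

Q = 2.278 m³/h = 0.0006328 m³/s.
v = Q/A = 0.0006328 / 0.001741 = 0.3635 m/s.

v = 0.3635 m/s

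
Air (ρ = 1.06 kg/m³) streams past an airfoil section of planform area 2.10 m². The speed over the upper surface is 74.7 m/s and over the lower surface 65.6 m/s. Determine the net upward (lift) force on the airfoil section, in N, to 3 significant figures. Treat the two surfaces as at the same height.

The faster flow above has the lower pressure; Bernoulli (same height) gives ΔP = ½ρ(v_up² − v_low²).
ΔP = ½·1.06·(74.7² − 65.6²) = 677 Pa.
Lift = ΔP · A = 677 × 2.10 = 1420 N.

F = 1420 N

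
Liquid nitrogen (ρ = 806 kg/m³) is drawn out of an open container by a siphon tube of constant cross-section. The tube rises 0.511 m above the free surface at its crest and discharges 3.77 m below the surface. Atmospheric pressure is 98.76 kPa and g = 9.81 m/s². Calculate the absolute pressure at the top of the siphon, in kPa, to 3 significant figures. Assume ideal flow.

Bernoulli surface→outlet gives ½v² = g·h_out, so v = √(2·9.81·3.77) = 8.60 m/s.
The bore is uniform, so the speed at the crest is the same v. Bernoulli surface→crest: P_atm = P_top + ½ρv² + ρg·h_top.
P_top = 98760 − ½·806·8.60² − 806·9.81·0.511 = 64900 Pa.

64.9 kPa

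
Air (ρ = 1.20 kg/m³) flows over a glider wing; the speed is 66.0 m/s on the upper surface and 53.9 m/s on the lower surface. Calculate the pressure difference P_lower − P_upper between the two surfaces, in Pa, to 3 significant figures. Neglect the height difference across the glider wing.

870 Pa

With negligible Δh, P + ½ρv² is constant, so P_low − P_up = ½ρ(v_up² − v_low²).
ΔP = ½·1.20·(66.0² − 53.9²) = 870 Pa.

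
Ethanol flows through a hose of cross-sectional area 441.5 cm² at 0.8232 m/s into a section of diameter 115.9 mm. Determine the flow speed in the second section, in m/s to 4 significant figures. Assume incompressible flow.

The volume flow rate is constant, so v₂ = (A₁/A₂)v₁ = (441.5/105.5)·0.8232 = 3.445 m/s.

v₂ ≈ 3.445 m/s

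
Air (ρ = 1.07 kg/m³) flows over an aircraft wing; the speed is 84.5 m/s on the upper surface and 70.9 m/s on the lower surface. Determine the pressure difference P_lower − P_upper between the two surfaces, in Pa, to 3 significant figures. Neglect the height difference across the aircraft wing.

With negligible Δh, P + ½ρv² is constant, so P_low − P_up = ½ρ(v_up² − v_low²).
ΔP = ½·1.07·(84.5² − 70.9²) = 1130 Pa.

1130 Pa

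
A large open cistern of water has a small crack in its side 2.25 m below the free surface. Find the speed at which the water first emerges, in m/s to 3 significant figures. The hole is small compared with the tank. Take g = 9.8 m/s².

v ≈ 6.64 m/s

Bernoulli from surface to hole (P equal, v_surface ≈ 0): v = √(2gh) = √(2×9.8×2.25) = 6.64 m/s.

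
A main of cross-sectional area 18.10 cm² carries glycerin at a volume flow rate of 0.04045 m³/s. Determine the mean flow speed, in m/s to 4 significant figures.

v = 22.35 m/s

Q = 0.04045 m³/s = 0.04045 m³/s.
v = Q/A = 0.04045 / 0.001810 = 22.35 m/s.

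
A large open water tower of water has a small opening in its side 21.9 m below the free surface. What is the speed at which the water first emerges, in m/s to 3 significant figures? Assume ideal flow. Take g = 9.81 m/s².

v ≈ 20.7 m/s

Bernoulli from surface to hole (P equal, v_surface ≈ 0): v = √(2gh) = √(2×9.81×21.9) = 20.7 m/s.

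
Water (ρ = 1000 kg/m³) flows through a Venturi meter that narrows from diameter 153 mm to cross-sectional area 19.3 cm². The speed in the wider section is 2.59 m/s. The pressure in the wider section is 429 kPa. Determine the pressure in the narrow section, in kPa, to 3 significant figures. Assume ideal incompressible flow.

P₂ = 128 kPa

By continuity, v₂ = v₁·A₁/A₂ = 2.59·(184/19.3) = 24.7 m/s.
Along the horizontal streamline, P + ½ρv² is constant.
P₂ = P₁ − ½ρ(v₂² − v₁²) = 429000 − ½·1000·(24.7² − 2.59²) = 429000 − 301000 = 128000 Pa.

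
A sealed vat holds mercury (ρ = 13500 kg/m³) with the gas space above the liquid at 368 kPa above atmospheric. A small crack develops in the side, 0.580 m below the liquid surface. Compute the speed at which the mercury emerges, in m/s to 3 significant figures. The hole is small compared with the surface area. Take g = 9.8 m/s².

v ≈ 8.12 m/s

Take point 1 at the surface (v₁ ≈ 0) and point 2 at the hole (at atmospheric pressure). Bernoulli: P₁ + ρg h = P_atm + ½ρv₂².
With P₁ − P_atm = 368000 Pa, v₂ = √(2gh + 2ΔP/ρ) = √(2·9.8·0.580 + 2·368000/13500) = 8.12 m/s.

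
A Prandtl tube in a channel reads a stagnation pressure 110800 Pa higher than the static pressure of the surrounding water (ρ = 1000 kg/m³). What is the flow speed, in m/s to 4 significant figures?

v ≈ 14.89 m/s

The dynamic pressure equals the rise in static pressure at the stagnation point: ΔP = ½ρv².
v = √(2ΔP/ρ) = √(2·110800/1000) = 14.89 m/s.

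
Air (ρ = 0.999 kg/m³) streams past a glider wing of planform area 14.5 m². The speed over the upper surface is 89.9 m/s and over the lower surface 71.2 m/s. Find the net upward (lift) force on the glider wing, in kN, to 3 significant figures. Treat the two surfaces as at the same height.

From P + ½ρv² = const at equal height, P_low − P_up = ½ρ(v_up² − v_low²).
ΔP = ½·0.999·(89.9² − 71.2²) = 1500 Pa.
Lift = ΔP · A = 1500 × 14.5 = 21800 N.

21.8 kN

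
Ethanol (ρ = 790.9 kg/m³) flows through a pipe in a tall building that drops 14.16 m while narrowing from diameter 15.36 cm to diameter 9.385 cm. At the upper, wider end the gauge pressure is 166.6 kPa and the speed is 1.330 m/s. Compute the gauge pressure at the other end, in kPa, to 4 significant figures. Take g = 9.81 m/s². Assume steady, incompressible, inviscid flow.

By continuity, v₂ = v₁·A₁/A₂ = 1.330·(185.3/69.18) = 3.563 m/s.
Applying Bernoulli between the two ends and solving for P₂: P₂ = P₁ + ½ρ(v₁² − v₂²) − ρgΔh.
P₂ = 166600 + ½·790.9·(1.330² − 3.563²) − 790.9·9.81·(−14.16) = 166600 + (-4320) − (-109900) = 272100 Pa.

272.1 kPa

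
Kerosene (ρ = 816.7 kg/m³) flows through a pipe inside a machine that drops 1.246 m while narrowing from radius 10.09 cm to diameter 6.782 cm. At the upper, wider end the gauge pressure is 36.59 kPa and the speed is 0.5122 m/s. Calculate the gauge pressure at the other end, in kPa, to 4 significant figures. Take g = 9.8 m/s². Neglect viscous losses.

By continuity, v₂ = v₁·A₁/A₂ = 0.5122·(319.8/36.12) = 4.535 m/s.
Applying Bernoulli between the two ends and solving for P₂: P₂ = P₁ + ½ρ(v₁² − v₂²) − ρgΔh.
P₂ = 36590 + ½·816.7·(0.5122² − 4.535²) − 816.7·9.8·(−1.246) = 36590 + (-8291) − (-9973) = 38270 Pa.

38.27 kPa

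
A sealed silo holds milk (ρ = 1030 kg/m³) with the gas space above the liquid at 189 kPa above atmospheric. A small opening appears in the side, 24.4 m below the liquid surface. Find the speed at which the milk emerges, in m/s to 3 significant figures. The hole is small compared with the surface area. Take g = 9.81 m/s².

v = 29.1 m/s

Take point 1 at the surface (v₁ ≈ 0) and point 2 at the hole (at atmospheric pressure). Bernoulli: P₁ + ρg h = P_atm + ½ρv₂².
With P₁ − P_atm = 189000 Pa, v₂ = √(2gh + 2ΔP/ρ) = √(2·9.81·24.4 + 2·189000/1030) = 29.1 m/s.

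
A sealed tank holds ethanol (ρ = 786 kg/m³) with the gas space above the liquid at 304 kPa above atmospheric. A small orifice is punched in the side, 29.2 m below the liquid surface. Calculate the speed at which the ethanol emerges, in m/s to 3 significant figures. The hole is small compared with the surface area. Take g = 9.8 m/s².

36.7 m/s

Take point 1 at the surface (v₁ ≈ 0) and point 2 at the hole (at atmospheric pressure). Bernoulli: P₁ + ρg h = P_atm + ½ρv₂².
With P₁ − P_atm = 304000 Pa, v₂ = √(2gh + 2ΔP/ρ) = √(2·9.8·29.2 + 2·304000/786) = 36.7 m/s.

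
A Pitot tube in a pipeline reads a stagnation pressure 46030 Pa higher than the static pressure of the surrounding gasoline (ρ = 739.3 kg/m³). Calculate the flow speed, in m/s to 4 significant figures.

11.16 m/s

The dynamic pressure equals the rise in static pressure at the stagnation point: ΔP = ½ρv².
v = √(2ΔP/ρ) = √(2·46030/739.3) = 11.16 m/s.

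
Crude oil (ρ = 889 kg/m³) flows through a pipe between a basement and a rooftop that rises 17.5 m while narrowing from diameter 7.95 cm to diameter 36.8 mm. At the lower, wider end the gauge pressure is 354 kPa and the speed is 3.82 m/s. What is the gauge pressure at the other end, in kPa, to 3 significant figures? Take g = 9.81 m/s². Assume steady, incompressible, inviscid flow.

By continuity, v₂ = v₁·A₁/A₂ = 3.82·(49.6/10.6) = 17.8 m/s.
Applying Bernoulli between the two ends and solving for P₂: P₂ = P₁ + ½ρ(v₁² − v₂²) − ρgΔh.
P₂ = 354000 + ½·889·(3.82² − 17.8²) − 889·9.81·(+17.5) = 354000 + (-135000) − (153000) = 66600 Pa.

P₂ = 66.6 kPa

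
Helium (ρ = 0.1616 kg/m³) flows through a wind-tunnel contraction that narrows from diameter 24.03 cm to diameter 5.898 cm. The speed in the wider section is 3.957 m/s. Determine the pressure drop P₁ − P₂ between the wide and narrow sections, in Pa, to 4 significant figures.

By continuity, v₂ = v₁·A₁/A₂ = 3.957·(453.5/27.32) = 65.68 m/s.
Bernoulli (h₁ = h₂): P₁ − P₂ = ½ρ(v₂² − v₁²).
P₁ − P₂ = ½·0.1616·(65.68² − 3.957²) = ½·0.1616·4299 = 347.3 Pa.

ΔP ≈ 347.3 Pa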